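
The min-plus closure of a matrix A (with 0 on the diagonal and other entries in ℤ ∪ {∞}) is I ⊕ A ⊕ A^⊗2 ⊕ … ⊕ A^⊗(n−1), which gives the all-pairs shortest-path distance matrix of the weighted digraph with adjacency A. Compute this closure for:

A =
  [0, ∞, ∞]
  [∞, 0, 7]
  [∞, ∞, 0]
Closure =
  [0, ∞, ∞]
  [∞, 0, 7]
  [∞, ∞, 0]

This is the Floyd-Warshall all-pairs shortest-path computation. For each intermediate vertex k = 0, 1, …, 2, update dist[i][j] ← min(dist[i][j], dist[i][k] + dist[k][j]). The final matrix gives, for each (i, j), the minimum total weight of any directed path from i to j (possibly empty when i = j).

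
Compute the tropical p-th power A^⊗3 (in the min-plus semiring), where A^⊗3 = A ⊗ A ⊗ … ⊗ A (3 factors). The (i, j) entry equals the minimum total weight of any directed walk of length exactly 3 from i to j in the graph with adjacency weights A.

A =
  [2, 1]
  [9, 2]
A^⊗3 =
  [6, 5]
  [13, 6]

Each entry (A^⊗3)_ij equals the minimum over all length-3 walks i = v_0 → v_1 → … → v_3 = j of Σ_t A[v_t][v_{t+1}]. For example, for (i, j) = (0, 1) we minimise over 4 possible intermediate vertex sequences; the minimum is 5, attained along the walk 0 → 0 → 0 → 1.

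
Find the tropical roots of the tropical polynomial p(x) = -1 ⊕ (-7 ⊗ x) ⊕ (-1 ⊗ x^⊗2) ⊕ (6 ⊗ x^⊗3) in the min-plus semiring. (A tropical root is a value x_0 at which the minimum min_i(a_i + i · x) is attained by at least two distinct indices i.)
Roots: {-7, -6, 6}

Each tropical root is a break point of the lower envelope of the lines y = a_i + i · x (there are 4 lines, with slopes 0, 1, ..., 3). Only the lines that attain the minimum somewhere contribute to roots; other lines are dominated. Here the surviving (envelope) indices are i = 3, i = 2, i = 1, i = 0.
Intersections between consecutive envelope lines give the roots: for adjacent envelope indices i < j the intersection is x = (a_i − a_j) / (j − i). Reading off the sorted break points: {-7, -6, 6}.
Verification: at each break x_0, at least two indices attain the minimum of min_i(a_i + i · x_0).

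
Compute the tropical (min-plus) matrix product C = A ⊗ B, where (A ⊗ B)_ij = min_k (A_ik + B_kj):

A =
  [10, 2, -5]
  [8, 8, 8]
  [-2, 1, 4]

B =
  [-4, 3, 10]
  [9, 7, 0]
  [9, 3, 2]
A ⊗ B =
  [4, -2, -3]
  [4, 11, 8]
  [-6, 1, 1]

Apply the min-plus product entry-by-entry:
  C[0][0] = min over k of (A[0][0] + B[0][0] = 10 + -4 = 6, A[0][1] + B[1][0] = 2 + 9 = 11, A[0][2] + B[2][0] = -5 + 9 = 4) = 4 (attained at k = 2)
  C[0][1] = min over k of (A[0][0] + B[0][1] = 10 + 3 = 13, A[0][1] + B[1][1] = 2 + 7 = 9, A[0][2] + B[2][1] = -5 + 3 = -2) = -2 (attained at k = 2)
  C[0][2] = min over k of (A[0][0] + B[0][2] = 10 + 10 = 20, A[0][1] + B[1][2] = 2 + 0 = 2, A[0][2] + B[2][2] = -5 + 2 = -3) = -3 (attained at k = 2)
  C[1][0] = min over k of (A[1][0] + B[0][0] = 8 + -4 = 4, A[1][1] + B[1][0] = 8 + 9 = 17, A[1][2] + B[2][0] = 8 + 9 = 17) = 4 (attained at k = 0)
  C[1][1] = min over k of (A[1][0] + B[0][1] = 8 + 3 = 11, A[1][1] + B[1][1] = 8 + 7 = 15, A[1][2] + B[2][1] = 8 + 3 = 11) = 11 (attained at k = 0)
  C[1][2] = min over k of (A[1][0] + B[0][2] = 8 + 10 = 18, A[1][1] + B[1][2] = 8 + 0 = 8, A[1][2] + B[2][2] = 8 + 2 = 10) = 8 (attained at k = 1)
  C[2][0] = min over k of (A[2][0] + B[0][0] = -2 + -4 = -6, A[2][1] + B[1][0] = 1 + 9 = 10, A[2][2] + B[2][0] = 4 + 9 = 13) = -6 (attained at k = 0)
  C[2][1] = min over k of (A[2][0] + B[0][1] = -2 + 3 = 1, A[2][1] + B[1][1] = 1 + 7 = 8, A[2][2] + B[2][1] = 4 + 3 = 7) = 1 (attained at k = 0)
  C[2][2] = min over k of (A[2][0] + B[0][2] = -2 + 10 = 8, A[2][1] + B[1][2] = 1 + 0 = 1, A[2][2] + B[2][2] = 4 + 2 = 6) = 1 (attained at k = 1)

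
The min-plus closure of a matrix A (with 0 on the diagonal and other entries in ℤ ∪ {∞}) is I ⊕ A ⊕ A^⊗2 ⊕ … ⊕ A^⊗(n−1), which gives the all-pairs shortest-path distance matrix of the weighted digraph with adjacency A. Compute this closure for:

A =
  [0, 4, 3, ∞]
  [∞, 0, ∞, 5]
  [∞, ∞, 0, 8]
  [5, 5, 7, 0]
Closure =
  [0, 4, 3, 9]
  [10, 0, 12, 5]
  [13, 13, 0, 8]
  [5, 5, 7, 0]

This is the Floyd-Warshall all-pairs shortest-path computation. For each intermediate vertex k = 0, 1, …, 3, update dist[i][j] ← min(dist[i][j], dist[i][k] + dist[k][j]). The final matrix gives, for each (i, j), the minimum total weight of any directed path from i to j (possibly empty when i = j).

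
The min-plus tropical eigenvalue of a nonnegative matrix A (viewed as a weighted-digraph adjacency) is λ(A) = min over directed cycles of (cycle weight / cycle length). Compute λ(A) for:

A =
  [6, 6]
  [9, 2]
λ(A) = 2

Enumerate directed cycles and compute their means (weight / length). Sample:
  cycle 0 → 0: weight = 6, length = 1, mean = 6/1 ≈ 6.000
  cycle 1 → 1: weight = 2, length = 1, mean = 2/1 ≈ 2.000
  cycle 0 → 1 → 0: weight = 15, length = 2, mean = 15/2 ≈ 7.500
  cycle 1 → 0 → 1: weight = 15, length = 2, mean = 15/2 ≈ 7.500
Minimum mean = 2.000, attained e.g. along the cycle 1 → 1 with weight 2 and length 1. So λ(A) = 2/1 = 2.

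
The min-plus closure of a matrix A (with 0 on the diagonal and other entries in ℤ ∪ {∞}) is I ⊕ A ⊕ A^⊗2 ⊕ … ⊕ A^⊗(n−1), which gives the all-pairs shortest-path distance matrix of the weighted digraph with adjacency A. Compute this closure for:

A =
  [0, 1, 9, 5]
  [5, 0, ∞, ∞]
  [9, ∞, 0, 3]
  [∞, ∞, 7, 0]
Closure =
  [0, 1, 9, 5]
  [5, 0, 14, 10]
  [9, 10, 0, 3]
  [16, 17, 7, 0]

This is the Floyd-Warshall all-pairs shortest-path computation. For each intermediate vertex k = 0, 1, …, 3, update dist[i][j] ← min(dist[i][j], dist[i][k] + dist[k][j]). The final matrix gives, for each (i, j), the minimum total weight of any directed path from i to j (possibly empty when i = j).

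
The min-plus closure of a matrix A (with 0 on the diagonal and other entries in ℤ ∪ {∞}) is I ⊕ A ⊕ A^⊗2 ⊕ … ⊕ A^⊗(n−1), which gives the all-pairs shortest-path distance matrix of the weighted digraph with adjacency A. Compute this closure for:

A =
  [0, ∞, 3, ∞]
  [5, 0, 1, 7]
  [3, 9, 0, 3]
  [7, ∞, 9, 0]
Closure =
  [0, 12, 3, 6]
  [4, 0, 1, 4]
  [3, 9, 0, 3]
  [7, 18, 9, 0]

This is the Floyd-Warshall all-pairs shortest-path computation. For each intermediate vertex k = 0, 1, …, 3, update dist[i][j] ← min(dist[i][j], dist[i][k] + dist[k][j]). The final matrix gives, for each (i, j), the minimum total weight of any directed path from i to j (possibly empty when i = j).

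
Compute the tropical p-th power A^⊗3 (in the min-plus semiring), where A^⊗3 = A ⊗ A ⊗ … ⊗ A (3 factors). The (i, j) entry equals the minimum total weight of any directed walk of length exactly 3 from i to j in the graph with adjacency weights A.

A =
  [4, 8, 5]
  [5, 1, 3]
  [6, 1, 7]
A^⊗3 =
  [11, 7, 9]
  [7, 3, 5]
  [7, 3, 5]

Each entry (A^⊗3)_ij equals the minimum over all length-3 walks i = v_0 → v_1 → … → v_3 = j of Σ_t A[v_t][v_{t+1}]. For example, for (i, j) = (0, 2) we minimise over 9 possible intermediate vertex sequences; the minimum is 9, attained along the walk 0 → 2 → 1 → 2.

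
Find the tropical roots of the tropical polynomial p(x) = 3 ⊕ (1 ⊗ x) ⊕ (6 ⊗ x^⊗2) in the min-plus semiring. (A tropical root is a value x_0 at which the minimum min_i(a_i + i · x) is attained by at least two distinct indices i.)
Roots: {-5, 2}

Each tropical root is a break point of the lower envelope of the lines y = a_i + i · x (there are 3 lines, with slopes 0, 1, ..., 2). Only the lines that attain the minimum somewhere contribute to roots; other lines are dominated. Here the surviving (envelope) indices are i = 2, i = 1, i = 0.
Intersections between consecutive envelope lines give the roots: for adjacent envelope indices i < j the intersection is x = (a_i − a_j) / (j − i). Reading off the sorted break points: {-5, 2}.
Verification: at each break x_0, at least two indices attain the minimum of min_i(a_i + i · x_0).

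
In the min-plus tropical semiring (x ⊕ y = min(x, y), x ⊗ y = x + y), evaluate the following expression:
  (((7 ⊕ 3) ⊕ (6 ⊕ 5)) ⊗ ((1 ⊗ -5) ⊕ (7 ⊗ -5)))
(((7 ⊕ 3) ⊕ (6 ⊕ 5)) ⊗ ((1 ⊗ -5) ⊕ (7 ⊗ -5))) = -1

Expand innermost to outermost. Recall ⊕ takes the minimum of its arguments and ⊗ takes their sum. Working out the expression (((7 ⊕ 3) ⊕ (6 ⊕ 5)) ⊗ ((1 ⊗ -5) ⊕ (7 ⊗ -5))) gives -1.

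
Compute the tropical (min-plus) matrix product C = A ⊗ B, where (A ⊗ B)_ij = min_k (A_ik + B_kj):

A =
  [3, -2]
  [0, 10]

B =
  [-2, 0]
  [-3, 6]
A ⊗ B =
  [-5, 3]
  [-2, 0]

Apply the min-plus product entry-by-entry:
  C[0][0] = min over k of (A[0][0] + B[0][0] = 3 + -2 = 1, A[0][1] + B[1][0] = -2 + -3 = -5) = -5 (attained at k = 1)
  C[0][1] = min over k of (A[0][0] + B[0][1] = 3 + 0 = 3, A[0][1] + B[1][1] = -2 + 6 = 4) = 3 (attained at k = 0)
  C[1][0] = min over k of (A[1][0] + B[0][0] = 0 + -2 = -2, A[1][1] + B[1][0] = 10 + -3 = 7) = -2 (attained at k = 0)
  C[1][1] = min over k of (A[1][0] + B[0][1] = 0 + 0 = 0, A[1][1] + B[1][1] = 10 + 6 = 16) = 0 (attained at k = 0)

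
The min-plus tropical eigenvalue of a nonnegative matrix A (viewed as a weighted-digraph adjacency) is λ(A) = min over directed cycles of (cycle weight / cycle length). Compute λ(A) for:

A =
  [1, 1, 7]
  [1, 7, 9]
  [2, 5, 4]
λ(A) = 1

Enumerate directed cycles and compute their means (weight / length). Sample:
  cycle 0 → 0: weight = 1, length = 1, mean = 1/1 ≈ 1.000
  cycle 1 → 1: weight = 7, length = 1, mean = 7/1 ≈ 7.000
  cycle 2 → 2: weight = 4, length = 1, mean = 4/1 ≈ 4.000
  cycle 0 → 1 → 0: weight = 2, length = 2, mean = 2/2 ≈ 1.000
  cycle 0 → 2 → 0: weight = 9, length = 2, mean = 9/2 ≈ 4.500
  cycle 1 → 0 → 1: weight = 2, length = 2, mean = 2/2 ≈ 1.000
Minimum mean = 1.000, attained e.g. along the cycle 0 → 0 with weight 1 and length 1. So λ(A) = 1/1 = 1.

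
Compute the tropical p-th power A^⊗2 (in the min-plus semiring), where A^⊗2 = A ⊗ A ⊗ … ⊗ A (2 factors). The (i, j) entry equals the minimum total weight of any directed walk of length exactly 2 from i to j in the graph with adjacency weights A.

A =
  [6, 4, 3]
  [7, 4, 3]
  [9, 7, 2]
A^⊗2 =
  [11, 8, 5]
  [11, 8, 5]
  [11, 9, 4]

Each entry (A^⊗2)_ij equals the minimum over all length-2 walks i = v_0 → v_1 → … → v_2 = j of Σ_t A[v_t][v_{t+1}]. For example, for (i, j) = (0, 2) we minimise over 3 possible intermediate vertex sequences; the minimum is 5, attained along the walk 0 → 2 → 2.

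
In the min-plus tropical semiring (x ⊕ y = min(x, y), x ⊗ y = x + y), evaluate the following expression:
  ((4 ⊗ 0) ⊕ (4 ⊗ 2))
((4 ⊗ 0) ⊕ (4 ⊗ 2)) = 4

Expand innermost to outermost. Recall ⊕ takes the minimum of its arguments and ⊗ takes their sum. Working out the expression ((4 ⊗ 0) ⊕ (4 ⊗ 2)) gives 4.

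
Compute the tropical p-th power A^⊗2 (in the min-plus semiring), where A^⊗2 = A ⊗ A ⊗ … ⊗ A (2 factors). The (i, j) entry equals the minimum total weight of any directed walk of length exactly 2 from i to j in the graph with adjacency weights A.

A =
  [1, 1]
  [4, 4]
A^⊗2 =
  [2, 2]
  [5, 5]

Each entry (A^⊗2)_ij equals the minimum over all length-2 walks i = v_0 → v_1 → … → v_2 = j of Σ_t A[v_t][v_{t+1}]. For example, for (i, j) = (0, 1) we minimise over 2 possible intermediate vertex sequences; the minimum is 2, attained along the walk 0 → 0 → 1.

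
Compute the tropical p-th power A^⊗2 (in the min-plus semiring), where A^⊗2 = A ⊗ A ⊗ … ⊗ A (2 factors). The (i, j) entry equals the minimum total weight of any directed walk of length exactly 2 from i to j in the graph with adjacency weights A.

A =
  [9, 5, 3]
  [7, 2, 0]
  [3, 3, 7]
A^⊗2 =
  [6, 6, 5]
  [3, 3, 2]
  [10, 5, 3]

Each entry (A^⊗2)_ij equals the minimum over all length-2 walks i = v_0 → v_1 → … → v_2 = j of Σ_t A[v_t][v_{t+1}]. For example, for (i, j) = (0, 2) we minimise over 3 possible intermediate vertex sequences; the minimum is 5, attained along the walk 0 → 1 → 2.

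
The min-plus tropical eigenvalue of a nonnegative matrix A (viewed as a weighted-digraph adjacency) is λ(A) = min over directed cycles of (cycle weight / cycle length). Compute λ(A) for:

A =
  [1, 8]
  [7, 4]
λ(A) = 1

Enumerate directed cycles and compute their means (weight / length). Sample:
  cycle 0 → 0: weight = 1, length = 1, mean = 1/1 ≈ 1.000
  cycle 1 → 1: weight = 4, length = 1, mean = 4/1 ≈ 4.000
  cycle 0 → 1 → 0: weight = 15, length = 2, mean = 15/2 ≈ 7.500
  cycle 1 → 0 → 1: weight = 15, length = 2, mean = 15/2 ≈ 7.500
Minimum mean = 1.000, attained e.g. along the cycle 0 → 0 with weight 1 and length 1. So λ(A) = 1/1 = 1.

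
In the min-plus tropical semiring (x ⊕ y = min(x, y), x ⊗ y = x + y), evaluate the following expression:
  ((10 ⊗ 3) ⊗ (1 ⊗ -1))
((10 ⊗ 3) ⊗ (1 ⊗ -1)) = 13

Expand innermost to outermost. Recall ⊕ takes the minimum of its arguments and ⊗ takes their sum. Working out the expression ((10 ⊗ 3) ⊗ (1 ⊗ -1)) gives 13.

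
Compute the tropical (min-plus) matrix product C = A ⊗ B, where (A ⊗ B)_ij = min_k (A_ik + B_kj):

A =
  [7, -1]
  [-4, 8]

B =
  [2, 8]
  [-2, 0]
A ⊗ B =
  [-3, -1]
  [-2, 4]

Apply the min-plus product entry-by-entry:
  C[0][0] = min over k of (A[0][0] + B[0][0] = 7 + 2 = 9, A[0][1] + B[1][0] = -1 + -2 = -3) = -3 (attained at k = 1)
  C[0][1] = min over k of (A[0][0] + B[0][1] = 7 + 8 = 15, A[0][1] + B[1][1] = -1 + 0 = -1) = -1 (attained at k = 1)
  C[1][0] = min over k of (A[1][0] + B[0][0] = -4 + 2 = -2, A[1][1] + B[1][0] = 8 + -2 = 6) = -2 (attained at k = 0)
  C[1][1] = min over k of (A[1][0] + B[0][1] = -4 + 8 = 4, A[1][1] + B[1][1] = 8 + 0 = 8) = 4 (attained at k = 0)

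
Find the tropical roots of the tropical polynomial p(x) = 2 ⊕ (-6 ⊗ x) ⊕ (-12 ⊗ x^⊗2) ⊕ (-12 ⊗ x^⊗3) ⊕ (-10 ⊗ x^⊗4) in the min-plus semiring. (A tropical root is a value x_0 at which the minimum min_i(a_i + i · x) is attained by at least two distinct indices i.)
Roots: {-2, 0, 6, 8}

Each tropical root is a break point of the lower envelope of the lines y = a_i + i · x (there are 5 lines, with slopes 0, 1, ..., 4). Only the lines that attain the minimum somewhere contribute to roots; other lines are dominated. Here the surviving (envelope) indices are i = 4, i = 3, i = 2, i = 1, i = 0.
Intersections between consecutive envelope lines give the roots: for adjacent envelope indices i < j the intersection is x = (a_i − a_j) / (j − i). Reading off the sorted break points: {-2, 0, 6, 8}.
Verification: at each break x_0, at least two indices attain the minimum of min_i(a_i + i · x_0).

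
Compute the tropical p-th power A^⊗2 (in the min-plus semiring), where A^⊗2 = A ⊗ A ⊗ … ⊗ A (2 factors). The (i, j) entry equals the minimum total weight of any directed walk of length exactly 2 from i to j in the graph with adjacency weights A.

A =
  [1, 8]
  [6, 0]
A^⊗2 =
  [2, 8]
  [6, 0]

Each entry (A^⊗2)_ij equals the minimum over all length-2 walks i = v_0 → v_1 → … → v_2 = j of Σ_t A[v_t][v_{t+1}]. For example, for (i, j) = (0, 1) we minimise over 2 possible intermediate vertex sequences; the minimum is 8, attained along the walk 0 → 1 → 1.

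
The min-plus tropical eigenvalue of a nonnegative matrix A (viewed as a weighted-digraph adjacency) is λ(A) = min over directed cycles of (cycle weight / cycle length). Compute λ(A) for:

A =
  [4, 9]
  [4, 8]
λ(A) = 4

Enumerate directed cycles and compute their means (weight / length). Sample:
  cycle 0 → 0: weight = 4, length = 1, mean = 4/1 ≈ 4.000
  cycle 1 → 1: weight = 8, length = 1, mean = 8/1 ≈ 8.000
  cycle 0 → 1 → 0: weight = 13, length = 2, mean = 13/2 ≈ 6.500
  cycle 1 → 0 → 1: weight = 13, length = 2, mean = 13/2 ≈ 6.500
Minimum mean = 4.000, attained e.g. along the cycle 0 → 0 with weight 4 and length 1. So λ(A) = 4/1 = 4.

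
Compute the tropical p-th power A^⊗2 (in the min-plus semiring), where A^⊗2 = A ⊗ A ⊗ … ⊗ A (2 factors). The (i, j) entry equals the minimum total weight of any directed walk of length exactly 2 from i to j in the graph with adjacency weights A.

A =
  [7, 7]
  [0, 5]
A^⊗2 =
  [7, 12]
  [5, 7]

Each entry (A^⊗2)_ij equals the minimum over all length-2 walks i = v_0 → v_1 → … → v_2 = j of Σ_t A[v_t][v_{t+1}]. For example, for (i, j) = (0, 1) we minimise over 2 possible intermediate vertex sequences; the minimum is 12, attained along the walk 0 → 1 → 1.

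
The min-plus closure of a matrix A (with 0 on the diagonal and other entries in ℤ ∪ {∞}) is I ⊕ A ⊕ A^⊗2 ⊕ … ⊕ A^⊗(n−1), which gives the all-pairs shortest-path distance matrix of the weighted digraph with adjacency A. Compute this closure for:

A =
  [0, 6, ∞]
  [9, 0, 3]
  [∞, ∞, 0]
Closure =
  [0, 6, 9]
  [9, 0, 3]
  [∞, ∞, 0]

This is the Floyd-Warshall all-pairs shortest-path computation. For each intermediate vertex k = 0, 1, …, 2, update dist[i][j] ← min(dist[i][j], dist[i][k] + dist[k][j]). The final matrix gives, for each (i, j), the minimum total weight of any directed path from i to j (possibly empty when i = j).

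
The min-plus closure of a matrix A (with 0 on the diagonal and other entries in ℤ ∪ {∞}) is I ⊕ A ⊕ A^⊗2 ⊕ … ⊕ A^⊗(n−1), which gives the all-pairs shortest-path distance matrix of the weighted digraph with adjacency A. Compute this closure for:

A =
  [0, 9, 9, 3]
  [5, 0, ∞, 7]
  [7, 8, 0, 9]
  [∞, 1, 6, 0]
Closure =
  [0, 4, 9, 3]
  [5, 0, 13, 7]
  [7, 8, 0, 9]
  [6, 1, 6, 0]

This is the Floyd-Warshall all-pairs shortest-path computation. For each intermediate vertex k = 0, 1, …, 3, update dist[i][j] ← min(dist[i][j], dist[i][k] + dist[k][j]). The final matrix gives, for each (i, j), the minimum total weight of any directed path from i to j (possibly empty when i = j).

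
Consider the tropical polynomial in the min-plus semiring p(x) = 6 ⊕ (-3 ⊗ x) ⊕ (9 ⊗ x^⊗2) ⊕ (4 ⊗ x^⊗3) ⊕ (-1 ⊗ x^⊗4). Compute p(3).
p(3) = 0

A tropical monomial a ⊗ x^⊗i evaluates to a + i · x. Evaluating each term at x = 3:
  Term 0 contributes 6 + 0 · 3 = 6
  Term 1 contributes -3 + 1 · 3 = 0
  Term 2 contributes 9 + 2 · 3 = 15
  Term 3 contributes 4 + 3 · 3 = 13
  Term 4 contributes -1 + 4 · 3 = 11
p(3) = ⊕ of these = min[6, 0, 15, 13, 11] = 0.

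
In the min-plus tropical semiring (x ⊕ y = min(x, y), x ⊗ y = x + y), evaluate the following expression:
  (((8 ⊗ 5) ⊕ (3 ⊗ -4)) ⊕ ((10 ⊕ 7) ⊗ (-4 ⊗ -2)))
(((8 ⊗ 5) ⊕ (3 ⊗ -4)) ⊕ ((10 ⊕ 7) ⊗ (-4 ⊗ -2))) = -1

Expand innermost to outermost. Recall ⊕ takes the minimum of its arguments and ⊗ takes their sum. Working out the expression (((8 ⊗ 5) ⊕ (3 ⊗ -4)) ⊕ ((10 ⊕ 7) ⊗ (-4 ⊗ -2))) gives -1.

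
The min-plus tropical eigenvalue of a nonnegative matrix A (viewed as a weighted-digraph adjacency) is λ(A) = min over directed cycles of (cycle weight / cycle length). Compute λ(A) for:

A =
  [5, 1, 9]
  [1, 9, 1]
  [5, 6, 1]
λ(A) = 1

Enumerate directed cycles and compute their means (weight / length). Sample:
  cycle 0 → 0: weight = 5, length = 1, mean = 5/1 ≈ 5.000
  cycle 1 → 1: weight = 9, length = 1, mean = 9/1 ≈ 9.000
  cycle 2 → 2: weight = 1, length = 1, mean = 1/1 ≈ 1.000
  cycle 0 → 1 → 0: weight = 2, length = 2, mean = 2/2 ≈ 1.000
  cycle 0 → 2 → 0: weight = 14, length = 2, mean = 14/2 ≈ 7.000
  cycle 1 → 0 → 1: weight = 2, length = 2, mean = 2/2 ≈ 1.000
Minimum mean = 1.000, attained e.g. along the cycle 2 → 2 with weight 1 and length 1. So λ(A) = 1/1 = 1.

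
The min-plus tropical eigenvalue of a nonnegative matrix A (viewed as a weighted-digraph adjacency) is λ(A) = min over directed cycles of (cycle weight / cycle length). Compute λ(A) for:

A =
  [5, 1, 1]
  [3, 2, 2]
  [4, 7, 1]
λ(A) = 1

Enumerate directed cycles and compute their means (weight / length). Sample:
  cycle 0 → 0: weight = 5, length = 1, mean = 5/1 ≈ 5.000
  cycle 1 → 1: weight = 2, length = 1, mean = 2/1 ≈ 2.000
  cycle 2 → 2: weight = 1, length = 1, mean = 1/1 ≈ 1.000
  cycle 0 → 1 → 0: weight = 4, length = 2, mean = 4/2 ≈ 2.000
  cycle 0 → 2 → 0: weight = 5, length = 2, mean = 5/2 ≈ 2.500
  cycle 1 → 0 → 1: weight = 4, length = 2, mean = 4/2 ≈ 2.000
Minimum mean = 1.000, attained e.g. along the cycle 2 → 2 with weight 1 and length 1. So λ(A) = 1/1 = 1.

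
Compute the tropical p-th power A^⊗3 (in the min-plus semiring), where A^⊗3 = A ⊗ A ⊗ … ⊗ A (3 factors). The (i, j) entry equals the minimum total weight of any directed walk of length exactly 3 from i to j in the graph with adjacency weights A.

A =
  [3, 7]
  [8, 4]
A^⊗3 =
  [9, 13]
  [14, 12]

Each entry (A^⊗3)_ij equals the minimum over all length-3 walks i = v_0 → v_1 → … → v_3 = j of Σ_t A[v_t][v_{t+1}]. For example, for (i, j) = (0, 1) we minimise over 4 possible intermediate vertex sequences; the minimum is 13, attained along the walk 0 → 0 → 0 → 1.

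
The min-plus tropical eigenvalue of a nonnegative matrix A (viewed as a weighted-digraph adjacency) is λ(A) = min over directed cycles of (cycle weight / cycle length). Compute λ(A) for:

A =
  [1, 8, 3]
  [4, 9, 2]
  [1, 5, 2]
λ(A) = 1

Enumerate directed cycles and compute their means (weight / length). Sample:
  cycle 0 → 0: weight = 1, length = 1, mean = 1/1 ≈ 1.000
  cycle 1 → 1: weight = 9, length = 1, mean = 9/1 ≈ 9.000
  cycle 2 → 2: weight = 2, length = 1, mean = 2/1 ≈ 2.000
  cycle 0 → 1 → 0: weight = 12, length = 2, mean = 12/2 ≈ 6.000
  cycle 0 → 2 → 0: weight = 4, length = 2, mean = 4/2 ≈ 2.000
  cycle 1 → 0 → 1: weight = 12, length = 2, mean = 12/2 ≈ 6.000
Minimum mean = 1.000, attained e.g. along the cycle 0 → 0 with weight 1 and length 1. So λ(A) = 1/1 = 1.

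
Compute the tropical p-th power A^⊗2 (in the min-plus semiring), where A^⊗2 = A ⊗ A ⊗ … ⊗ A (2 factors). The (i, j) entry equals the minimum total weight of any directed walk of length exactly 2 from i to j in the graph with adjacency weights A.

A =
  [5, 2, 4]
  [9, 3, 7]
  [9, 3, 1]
A^⊗2 =
  [10, 5, 5]
  [12, 6, 8]
  [10, 4, 2]

Each entry (A^⊗2)_ij equals the minimum over all length-2 walks i = v_0 → v_1 → … → v_2 = j of Σ_t A[v_t][v_{t+1}]. For example, for (i, j) = (0, 2) we minimise over 3 possible intermediate vertex sequences; the minimum is 5, attained along the walk 0 → 2 → 2.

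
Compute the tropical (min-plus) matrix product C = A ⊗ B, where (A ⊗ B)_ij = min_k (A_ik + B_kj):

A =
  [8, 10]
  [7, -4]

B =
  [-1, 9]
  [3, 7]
A ⊗ B =
  [7, 17]
  [-1, 3]

Apply the min-plus product entry-by-entry:
  C[0][0] = min over k of (A[0][0] + B[0][0] = 8 + -1 = 7, A[0][1] + B[1][0] = 10 + 3 = 13) = 7 (attained at k = 0)
  C[0][1] = min over k of (A[0][0] + B[0][1] = 8 + 9 = 17, A[0][1] + B[1][1] = 10 + 7 = 17) = 17 (attained at k = 0)
  C[1][0] = min over k of (A[1][0] + B[0][0] = 7 + -1 = 6, A[1][1] + B[1][0] = -4 + 3 = -1) = -1 (attained at k = 1)
  C[1][1] = min over k of (A[1][0] + B[0][1] = 7 + 9 = 16, A[1][1] + B[1][1] = -4 + 7 = 3) = 3 (attained at k = 1)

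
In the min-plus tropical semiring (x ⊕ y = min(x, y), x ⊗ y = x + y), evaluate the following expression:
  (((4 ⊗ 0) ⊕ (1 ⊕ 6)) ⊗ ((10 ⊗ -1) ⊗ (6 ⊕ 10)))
(((4 ⊗ 0) ⊕ (1 ⊕ 6)) ⊗ ((10 ⊗ -1) ⊗ (6 ⊕ 10))) = 16

Expand innermost to outermost. Recall ⊕ takes the minimum of its arguments and ⊗ takes their sum. Working out the expression (((4 ⊗ 0) ⊕ (1 ⊕ 6)) ⊗ ((10 ⊗ -1) ⊗ (6 ⊕ 10))) gives 16.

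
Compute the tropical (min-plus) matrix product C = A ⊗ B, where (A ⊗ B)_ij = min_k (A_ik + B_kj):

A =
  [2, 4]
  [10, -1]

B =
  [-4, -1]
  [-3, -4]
A ⊗ B =
  [-2, 0]
  [-4, -5]

Apply the min-plus product entry-by-entry:
  C[0][0] = min over k of (A[0][0] + B[0][0] = 2 + -4 = -2, A[0][1] + B[1][0] = 4 + -3 = 1) = -2 (attained at k = 0)
  C[0][1] = min over k of (A[0][0] + B[0][1] = 2 + -1 = 1, A[0][1] + B[1][1] = 4 + -4 = 0) = 0 (attained at k = 1)
  C[1][0] = min over k of (A[1][0] + B[0][0] = 10 + -4 = 6, A[1][1] + B[1][0] = -1 + -3 = -4) = -4 (attained at k = 1)
  C[1][1] = min over k of (A[1][0] + B[0][1] = 10 + -1 = 9, A[1][1] + B[1][1] = -1 + -4 = -5) = -5 (attained at k = 1)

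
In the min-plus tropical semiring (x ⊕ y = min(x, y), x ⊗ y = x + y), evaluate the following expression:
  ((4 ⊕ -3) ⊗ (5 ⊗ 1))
((4 ⊕ -3) ⊗ (5 ⊗ 1)) = 3

Expand innermost to outermost. Recall ⊕ takes the minimum of its arguments and ⊗ takes their sum. Working out the expression ((4 ⊕ -3) ⊗ (5 ⊗ 1)) gives 3.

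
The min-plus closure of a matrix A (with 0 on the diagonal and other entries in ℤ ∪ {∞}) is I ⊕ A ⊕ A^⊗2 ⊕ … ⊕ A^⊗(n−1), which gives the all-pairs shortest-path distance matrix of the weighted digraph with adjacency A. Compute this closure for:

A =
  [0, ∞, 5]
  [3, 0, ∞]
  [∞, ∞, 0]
Closure =
  [0, ∞, 5]
  [3, 0, 8]
  [∞, ∞, 0]

This is the Floyd-Warshall all-pairs shortest-path computation. For each intermediate vertex k = 0, 1, …, 2, update dist[i][j] ← min(dist[i][j], dist[i][k] + dist[k][j]). The final matrix gives, for each (i, j), the minimum total weight of any directed path from i to j (possibly empty when i = j).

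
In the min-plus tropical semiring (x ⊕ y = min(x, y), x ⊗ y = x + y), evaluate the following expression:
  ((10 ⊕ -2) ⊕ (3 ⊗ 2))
((10 ⊕ -2) ⊕ (3 ⊗ 2)) = -2

Expand innermost to outermost. Recall ⊕ takes the minimum of its arguments and ⊗ takes their sum. Working out the expression ((10 ⊕ -2) ⊕ (3 ⊗ 2)) gives -2.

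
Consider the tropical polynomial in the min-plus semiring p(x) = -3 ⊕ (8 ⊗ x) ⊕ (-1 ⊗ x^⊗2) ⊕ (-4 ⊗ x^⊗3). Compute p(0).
p(0) = -4

A tropical monomial a ⊗ x^⊗i evaluates to a + i · x. Evaluating each term at x = 0:
  Term 0 contributes -3 + 0 · 0 = -3
  Term 1 contributes 8 + 1 · 0 = 8
  Term 2 contributes -1 + 2 · 0 = -1
  Term 3 contributes -4 + 3 · 0 = -4
p(0) = ⊕ of these = min[-3, 8, -1, -4] = -4.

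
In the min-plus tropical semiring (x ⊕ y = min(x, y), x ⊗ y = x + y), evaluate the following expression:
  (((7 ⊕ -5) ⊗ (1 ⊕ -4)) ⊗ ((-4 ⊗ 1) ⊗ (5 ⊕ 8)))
(((7 ⊕ -5) ⊗ (1 ⊕ -4)) ⊗ ((-4 ⊗ 1) ⊗ (5 ⊕ 8))) = -7

Expand innermost to outermost. Recall ⊕ takes the minimum of its arguments and ⊗ takes their sum. Working out the expression (((7 ⊕ -5) ⊗ (1 ⊕ -4)) ⊗ ((-4 ⊗ 1) ⊗ (5 ⊕ 8))) gives -7.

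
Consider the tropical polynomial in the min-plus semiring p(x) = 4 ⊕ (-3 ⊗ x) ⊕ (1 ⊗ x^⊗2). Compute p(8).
p(8) = 4

A tropical monomial a ⊗ x^⊗i evaluates to a + i · x. Evaluating each term at x = 8:
  Term 0 contributes 4 + 0 · 8 = 4
  Term 1 contributes -3 + 1 · 8 = 5
  Term 2 contributes 1 + 2 · 8 = 17
p(8) = ⊕ of these = min[4, 5, 17] = 4.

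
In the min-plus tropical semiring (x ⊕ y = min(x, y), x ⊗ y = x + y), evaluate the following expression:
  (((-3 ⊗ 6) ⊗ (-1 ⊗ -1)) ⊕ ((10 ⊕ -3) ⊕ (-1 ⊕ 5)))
(((-3 ⊗ 6) ⊗ (-1 ⊗ -1)) ⊕ ((10 ⊕ -3) ⊕ (-1 ⊕ 5))) = -3

Expand innermost to outermost. Recall ⊕ takes the minimum of its arguments and ⊗ takes their sum. Working out the expression (((-3 ⊗ 6) ⊗ (-1 ⊗ -1)) ⊕ ((10 ⊕ -3) ⊕ (-1 ⊕ 5))) gives -3.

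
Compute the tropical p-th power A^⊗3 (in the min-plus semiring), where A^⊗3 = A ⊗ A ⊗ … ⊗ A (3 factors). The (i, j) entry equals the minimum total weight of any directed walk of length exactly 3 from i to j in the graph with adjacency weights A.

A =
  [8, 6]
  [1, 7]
A^⊗3 =
  [14, 13]
  [8, 14]

Each entry (A^⊗3)_ij equals the minimum over all length-3 walks i = v_0 → v_1 → … → v_3 = j of Σ_t A[v_t][v_{t+1}]. For example, for (i, j) = (0, 1) we minimise over 4 possible intermediate vertex sequences; the minimum is 13, attained along the walk 0 → 1 → 0 → 1.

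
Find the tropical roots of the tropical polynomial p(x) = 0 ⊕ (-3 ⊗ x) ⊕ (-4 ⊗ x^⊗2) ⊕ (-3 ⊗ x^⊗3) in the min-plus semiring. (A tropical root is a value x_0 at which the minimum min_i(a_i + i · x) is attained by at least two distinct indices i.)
Roots: {-1, 1, 3}

Each tropical root is a break point of the lower envelope of the lines y = a_i + i · x (there are 4 lines, with slopes 0, 1, ..., 3). Only the lines that attain the minimum somewhere contribute to roots; other lines are dominated. Here the surviving (envelope) indices are i = 3, i = 2, i = 1, i = 0.
Intersections between consecutive envelope lines give the roots: for adjacent envelope indices i < j the intersection is x = (a_i − a_j) / (j − i). Reading off the sorted break points: {-1, 1, 3}.
Verification: at each break x_0, at least two indices attain the minimum of min_i(a_i + i · x_0).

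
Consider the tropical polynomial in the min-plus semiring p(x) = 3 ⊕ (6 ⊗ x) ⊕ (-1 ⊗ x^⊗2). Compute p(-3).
p(-3) = -7

A tropical monomial a ⊗ x^⊗i evaluates to a + i · x. Evaluating each term at x = -3:
  Term 0 contributes 3 + 0 · -3 = 3
  Term 1 contributes 6 + 1 · -3 = 3
  Term 2 contributes -1 + 2 · -3 = -7
p(-3) = ⊕ of these = min[3, 3, -7] = -7.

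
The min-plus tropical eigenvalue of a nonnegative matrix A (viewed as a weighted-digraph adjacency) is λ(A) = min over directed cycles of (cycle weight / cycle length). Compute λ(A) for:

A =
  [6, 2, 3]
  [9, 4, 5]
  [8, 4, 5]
λ(A) = 4

Enumerate directed cycles and compute their means (weight / length). Sample:
  cycle 0 → 0: weight = 6, length = 1, mean = 6/1 ≈ 6.000
  cycle 1 → 1: weight = 4, length = 1, mean = 4/1 ≈ 4.000
  cycle 2 → 2: weight = 5, length = 1, mean = 5/1 ≈ 5.000
  cycle 0 → 1 → 0: weight = 11, length = 2, mean = 11/2 ≈ 5.500
  cycle 0 → 2 → 0: weight = 11, length = 2, mean = 11/2 ≈ 5.500
  cycle 1 → 0 → 1: weight = 11, length = 2, mean = 11/2 ≈ 5.500
Minimum mean = 4.000, attained e.g. along the cycle 1 → 1 with weight 4 and length 1. So λ(A) = 4/1 = 4.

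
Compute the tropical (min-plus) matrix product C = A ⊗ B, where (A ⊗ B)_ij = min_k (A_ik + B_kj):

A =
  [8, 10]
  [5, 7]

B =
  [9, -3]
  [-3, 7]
A ⊗ B =
  [7, 5]
  [4, 2]

Apply the min-plus product entry-by-entry:
  C[0][0] = min over k of (A[0][0] + B[0][0] = 8 + 9 = 17, A[0][1] + B[1][0] = 10 + -3 = 7) = 7 (attained at k = 1)
  C[0][1] = min over k of (A[0][0] + B[0][1] = 8 + -3 = 5, A[0][1] + B[1][1] = 10 + 7 = 17) = 5 (attained at k = 0)
  C[1][0] = min over k of (A[1][0] + B[0][0] = 5 + 9 = 14, A[1][1] + B[1][0] = 7 + -3 = 4) = 4 (attained at k = 1)
  C[1][1] = min over k of (A[1][0] + B[0][1] = 5 + -3 = 2, A[1][1] + B[1][1] = 7 + 7 = 14) = 2 (attained at k = 0)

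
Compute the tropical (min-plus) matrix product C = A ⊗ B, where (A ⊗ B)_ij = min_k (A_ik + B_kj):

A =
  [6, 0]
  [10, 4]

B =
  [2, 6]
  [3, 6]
A ⊗ B =
  [3, 6]
  [7, 10]

Apply the min-plus product entry-by-entry:
  C[0][0] = min over k of (A[0][0] + B[0][0] = 6 + 2 = 8, A[0][1] + B[1][0] = 0 + 3 = 3) = 3 (attained at k = 1)
  C[0][1] = min over k of (A[0][0] + B[0][1] = 6 + 6 = 12, A[0][1] + B[1][1] = 0 + 6 = 6) = 6 (attained at k = 1)
  C[1][0] = min over k of (A[1][0] + B[0][0] = 10 + 2 = 12, A[1][1] + B[1][0] = 4 + 3 = 7) = 7 (attained at k = 1)
  C[1][1] = min over k of (A[1][0] + B[0][1] = 10 + 6 = 16, A[1][1] + B[1][1] = 4 + 6 = 10) = 10 (attained at k = 1)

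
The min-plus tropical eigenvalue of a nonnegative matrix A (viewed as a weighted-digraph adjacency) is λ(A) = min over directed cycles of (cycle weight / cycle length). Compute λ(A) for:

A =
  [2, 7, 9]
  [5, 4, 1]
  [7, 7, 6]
λ(A) = 2

Enumerate directed cycles and compute their means (weight / length). Sample:
  cycle 0 → 0: weight = 2, length = 1, mean = 2/1 ≈ 2.000
  cycle 1 → 1: weight = 4, length = 1, mean = 4/1 ≈ 4.000
  cycle 2 → 2: weight = 6, length = 1, mean = 6/1 ≈ 6.000
  cycle 0 → 1 → 0: weight = 12, length = 2, mean = 12/2 ≈ 6.000
  cycle 0 → 2 → 0: weight = 16, length = 2, mean = 16/2 ≈ 8.000
  cycle 1 → 0 → 1: weight = 12, length = 2, mean = 12/2 ≈ 6.000
Minimum mean = 2.000, attained e.g. along the cycle 0 → 0 with weight 2 and length 1. So λ(A) = 2/1 = 2.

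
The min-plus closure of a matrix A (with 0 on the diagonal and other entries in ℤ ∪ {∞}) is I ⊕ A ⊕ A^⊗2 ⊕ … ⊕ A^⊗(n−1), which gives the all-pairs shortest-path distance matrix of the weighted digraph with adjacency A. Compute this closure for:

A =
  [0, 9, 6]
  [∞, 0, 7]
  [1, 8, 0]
Closure =
  [0, 9, 6]
  [8, 0, 7]
  [1, 8, 0]

This is the Floyd-Warshall all-pairs shortest-path computation. For each intermediate vertex k = 0, 1, …, 2, update dist[i][j] ← min(dist[i][j], dist[i][k] + dist[k][j]). The final matrix gives, for each (i, j), the minimum total weight of any directed path from i to j (possibly empty when i = j).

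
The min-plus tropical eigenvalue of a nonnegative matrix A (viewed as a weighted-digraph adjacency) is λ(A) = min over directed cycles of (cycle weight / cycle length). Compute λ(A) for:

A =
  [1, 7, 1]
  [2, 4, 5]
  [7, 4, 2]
λ(A) = 1

Enumerate directed cycles and compute their means (weight / length). Sample:
  cycle 0 → 0: weight = 1, length = 1, mean = 1/1 ≈ 1.000
  cycle 1 → 1: weight = 4, length = 1, mean = 4/1 ≈ 4.000
  cycle 2 → 2: weight = 2, length = 1, mean = 2/1 ≈ 2.000
  cycle 0 → 1 → 0: weight = 9, length = 2, mean = 9/2 ≈ 4.500
  cycle 0 → 2 → 0: weight = 8, length = 2, mean = 8/2 ≈ 4.000
  cycle 1 → 0 → 1: weight = 9, length = 2, mean = 9/2 ≈ 4.500
Minimum mean = 1.000, attained e.g. along the cycle 0 → 0 with weight 1 and length 1. So λ(A) = 1/1 = 1.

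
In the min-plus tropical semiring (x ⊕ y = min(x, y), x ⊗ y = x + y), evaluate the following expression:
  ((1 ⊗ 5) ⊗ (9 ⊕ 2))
((1 ⊗ 5) ⊗ (9 ⊕ 2)) = 8

Expand innermost to outermost. Recall ⊕ takes the minimum of its arguments and ⊗ takes their sum. Working out the expression ((1 ⊗ 5) ⊗ (9 ⊕ 2)) gives 8.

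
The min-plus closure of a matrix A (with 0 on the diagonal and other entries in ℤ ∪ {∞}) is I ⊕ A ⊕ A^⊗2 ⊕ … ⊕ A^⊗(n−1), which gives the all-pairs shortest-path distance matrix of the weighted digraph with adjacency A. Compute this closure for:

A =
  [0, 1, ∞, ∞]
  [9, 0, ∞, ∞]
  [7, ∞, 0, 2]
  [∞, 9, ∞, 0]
Closure =
  [0, 1, ∞, ∞]
  [9, 0, ∞, ∞]
  [7, 8, 0, 2]
  [18, 9, ∞, 0]

This is the Floyd-Warshall all-pairs shortest-path computation. For each intermediate vertex k = 0, 1, …, 3, update dist[i][j] ← min(dist[i][j], dist[i][k] + dist[k][j]). The final matrix gives, for each (i, j), the minimum total weight of any directed path from i to j (possibly empty when i = j).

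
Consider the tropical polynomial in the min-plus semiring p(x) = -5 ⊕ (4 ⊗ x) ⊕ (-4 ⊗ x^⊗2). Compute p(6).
p(6) = -5

A tropical monomial a ⊗ x^⊗i evaluates to a + i · x. Evaluating each term at x = 6:
  Term 0 contributes -5 + 0 · 6 = -5
  Term 1 contributes 4 + 1 · 6 = 10
  Term 2 contributes -4 + 2 · 6 = 8
p(6) = ⊕ of these = min[-5, 10, 8] = -5.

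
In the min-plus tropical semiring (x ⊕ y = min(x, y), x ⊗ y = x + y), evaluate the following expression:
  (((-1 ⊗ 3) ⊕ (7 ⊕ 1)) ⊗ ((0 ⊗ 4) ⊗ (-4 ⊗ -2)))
(((-1 ⊗ 3) ⊕ (7 ⊕ 1)) ⊗ ((0 ⊗ 4) ⊗ (-4 ⊗ -2))) = -1

Expand innermost to outermost. Recall ⊕ takes the minimum of its arguments and ⊗ takes their sum. Working out the expression (((-1 ⊗ 3) ⊕ (7 ⊕ 1)) ⊗ ((0 ⊗ 4) ⊗ (-4 ⊗ -2))) gives -1.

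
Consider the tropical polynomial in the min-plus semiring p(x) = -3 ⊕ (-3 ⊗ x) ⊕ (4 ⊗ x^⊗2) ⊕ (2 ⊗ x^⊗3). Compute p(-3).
p(-3) = -7

A tropical monomial a ⊗ x^⊗i evaluates to a + i · x. Evaluating each term at x = -3:
  Term 0 contributes -3 + 0 · -3 = -3
  Term 1 contributes -3 + 1 · -3 = -6
  Term 2 contributes 4 + 2 · -3 = -2
  Term 3 contributes 2 + 3 · -3 = -7
p(-3) = ⊕ of these = min[-3, -6, -2, -7] = -7.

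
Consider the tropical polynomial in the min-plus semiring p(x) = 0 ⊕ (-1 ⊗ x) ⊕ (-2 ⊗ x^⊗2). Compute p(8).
p(8) = 0

A tropical monomial a ⊗ x^⊗i evaluates to a + i · x. Evaluating each term at x = 8:
  Term 0 contributes 0 + 0 · 8 = 0
  Term 1 contributes -1 + 1 · 8 = 7
  Term 2 contributes -2 + 2 · 8 = 14
p(8) = ⊕ of these = min[0, 7, 14] = 0.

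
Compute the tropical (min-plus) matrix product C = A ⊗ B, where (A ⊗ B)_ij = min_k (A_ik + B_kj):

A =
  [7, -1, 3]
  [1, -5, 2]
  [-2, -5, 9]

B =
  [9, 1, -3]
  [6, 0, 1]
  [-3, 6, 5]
A ⊗ B =
  [0, -1, 0]
  [-1, -5, -4]
  [1, -5, -5]

Apply the min-plus product entry-by-entry:
  C[0][0] = min over k of (A[0][0] + B[0][0] = 7 + 9 = 16, A[0][1] + B[1][0] = -1 + 6 = 5, A[0][2] + B[2][0] = 3 + -3 = 0) = 0 (attained at k = 2)
  C[0][1] = min over k of (A[0][0] + B[0][1] = 7 + 1 = 8, A[0][1] + B[1][1] = -1 + 0 = -1, A[0][2] + B[2][1] = 3 + 6 = 9) = -1 (attained at k = 1)
  C[0][2] = min over k of (A[0][0] + B[0][2] = 7 + -3 = 4, A[0][1] + B[1][2] = -1 + 1 = 0, A[0][2] + B[2][2] = 3 + 5 = 8) = 0 (attained at k = 1)
  C[1][0] = min over k of (A[1][0] + B[0][0] = 1 + 9 = 10, A[1][1] + B[1][0] = -5 + 6 = 1, A[1][2] + B[2][0] = 2 + -3 = -1) = -1 (attained at k = 2)
  C[1][1] = min over k of (A[1][0] + B[0][1] = 1 + 1 = 2, A[1][1] + B[1][1] = -5 + 0 = -5, A[1][2] + B[2][1] = 2 + 6 = 8) = -5 (attained at k = 1)
  C[1][2] = min over k of (A[1][0] + B[0][2] = 1 + -3 = -2, A[1][1] + B[1][2] = -5 + 1 = -4, A[1][2] + B[2][2] = 2 + 5 = 7) = -4 (attained at k = 1)
  C[2][0] = min over k of (A[2][0] + B[0][0] = -2 + 9 = 7, A[2][1] + B[1][0] = -5 + 6 = 1, A[2][2] + B[2][0] = 9 + -3 = 6) = 1 (attained at k = 1)
  C[2][1] = min over k of (A[2][0] + B[0][1] = -2 + 1 = -1, A[2][1] + B[1][1] = -5 + 0 = -5, A[2][2] + B[2][1] = 9 + 6 = 15) = -5 (attained at k = 1)
  C[2][2] = min over k of (A[2][0] + B[0][2] = -2 + -3 = -5, A[2][1] + B[1][2] = -5 + 1 = -4, A[2][2] + B[2][2] = 9 + 5 = 14) = -5 (attained at k = 0)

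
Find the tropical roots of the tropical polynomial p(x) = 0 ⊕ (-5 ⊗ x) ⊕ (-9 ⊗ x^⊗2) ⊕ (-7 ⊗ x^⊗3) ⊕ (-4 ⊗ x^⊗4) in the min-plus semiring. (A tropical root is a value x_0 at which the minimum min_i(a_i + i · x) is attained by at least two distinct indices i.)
Roots: {-3, -2, 4, 5}

Each tropical root is a break point of the lower envelope of the lines y = a_i + i · x (there are 5 lines, with slopes 0, 1, ..., 4). Only the lines that attain the minimum somewhere contribute to roots; other lines are dominated. Here the surviving (envelope) indices are i = 4, i = 3, i = 2, i = 1, i = 0.
Intersections between consecutive envelope lines give the roots: for adjacent envelope indices i < j the intersection is x = (a_i − a_j) / (j − i). Reading off the sorted break points: {-3, -2, 4, 5}.
Verification: at each break x_0, at least two indices attain the minimum of min_i(a_i + i · x_0).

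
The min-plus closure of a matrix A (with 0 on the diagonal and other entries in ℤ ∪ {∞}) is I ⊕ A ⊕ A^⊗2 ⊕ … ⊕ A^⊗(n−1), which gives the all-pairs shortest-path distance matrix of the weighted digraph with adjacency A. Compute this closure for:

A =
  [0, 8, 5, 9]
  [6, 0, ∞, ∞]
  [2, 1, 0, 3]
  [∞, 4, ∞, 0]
Closure =
  [0, 6, 5, 8]
  [6, 0, 11, 14]
  [2, 1, 0, 3]
  [10, 4, 15, 0]

This is the Floyd-Warshall all-pairs shortest-path computation. For each intermediate vertex k = 0, 1, …, 3, update dist[i][j] ← min(dist[i][j], dist[i][k] + dist[k][j]). The final matrix gives, for each (i, j), the minimum total weight of any directed path from i to j (possibly empty when i = j).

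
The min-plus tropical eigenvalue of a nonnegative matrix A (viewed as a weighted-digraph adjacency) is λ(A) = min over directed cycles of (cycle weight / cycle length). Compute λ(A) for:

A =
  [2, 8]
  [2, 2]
λ(A) = 2

Enumerate directed cycles and compute their means (weight / length). Sample:
  cycle 0 → 0: weight = 2, length = 1, mean = 2/1 ≈ 2.000
  cycle 1 → 1: weight = 2, length = 1, mean = 2/1 ≈ 2.000
  cycle 0 → 1 → 0: weight = 10, length = 2, mean = 10/2 ≈ 5.000
  cycle 1 → 0 → 1: weight = 10, length = 2, mean = 10/2 ≈ 5.000
Minimum mean = 2.000, attained e.g. along the cycle 0 → 0 with weight 2 and length 1. So λ(A) = 2/1 = 2.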